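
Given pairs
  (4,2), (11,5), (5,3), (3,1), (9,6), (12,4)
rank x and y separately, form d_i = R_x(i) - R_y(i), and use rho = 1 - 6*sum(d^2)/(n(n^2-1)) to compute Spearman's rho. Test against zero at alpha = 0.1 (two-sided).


Step 1: Rank x and y separately (midranks; no ties here).
rank(x): 4->2, 11->5, 5->3, 3->1, 9->4, 12->6
rank(y): 2->2, 5->5, 3->3, 1->1, 6->6, 4->4
Step 2: d_i = R_x(i) - R_y(i); compute d_i^2.
  (2-2)^2=0, (5-5)^2=0, (3-3)^2=0, (1-1)^2=0, (4-6)^2=4, (6-4)^2=4
sum(d^2) = 8.
Step 3: rho = 1 - 6*8 / (6*(6^2 - 1)) = 1 - 48/210 = 0.771429.
Step 4: Under H0, t = rho * sqrt((n-2)/(1-rho^2)) = 2.4247 ~ t(4).
Step 5: Two-sided p-value from the t-distribution with 4 df = 0.072397.
Step 6: alpha = 0.1. reject H0.

rho = 0.7714, p = 0.072397, reject H0 at alpha = 0.1.


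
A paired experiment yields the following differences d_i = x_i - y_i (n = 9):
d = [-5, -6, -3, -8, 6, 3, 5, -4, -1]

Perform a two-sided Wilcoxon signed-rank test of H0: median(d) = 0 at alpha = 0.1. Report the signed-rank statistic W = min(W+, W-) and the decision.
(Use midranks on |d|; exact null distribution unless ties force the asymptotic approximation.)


Step 1: Drop any zero differences (none here) and take |d_i|.
|d| = [5, 6, 3, 8, 6, 3, 5, 4, 1]
Step 2: Midrank |d_i| (ties get averaged ranks).
ranks: |5|->5.5, |6|->7.5, |3|->2.5, |8|->9, |6|->7.5, |3|->2.5, |5|->5.5, |4|->4, |1|->1
Step 3: Attach original signs; sum ranks with positive sign and with negative sign.
W+ = 7.5 + 2.5 + 5.5 = 15.5
W- = 5.5 + 7.5 + 2.5 + 9 + 4 + 1 = 29.5
(Check: W+ + W- = 45 should equal n(n+1)/2 = 45.)
Step 4: Test statistic W = min(W+, W-) = 15.5.
Step 5: Ties in |d|, so use the tie-corrected normal approximation.
        E[W] = n(n+1)/4 = 9*10/4 = 22.5.
        Tie groups: |d|=3 (t=2), |d|=5 (t=2), |d|=6 (t=2); sum(t^3 - t) = 18.
        Var[W] = n(n+1)(2n+1)/24 - sum(t^3-t)/48 = 1710/24 - 18/48 = 70.875.
        z = (W - E[W]) / sqrt(Var[W]) = (15.5 - 22.5) / 8.4187 = -0.8315.
        Two-sided p = 2*Phi(z) = 0.405703.
Step 6: alpha = 0.1. fail to reject H0.

W+ = 15.5, W- = 29.5, W = min = 15.5, p = 0.405703, fail to reject H0.


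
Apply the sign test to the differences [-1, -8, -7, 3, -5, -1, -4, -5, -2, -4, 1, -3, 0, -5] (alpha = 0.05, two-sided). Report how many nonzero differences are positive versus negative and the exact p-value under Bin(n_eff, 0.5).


Step 1: Discard zero differences. Original n = 14; n_eff = number of nonzero differences = 13.
Nonzero differences (with sign): -1, -8, -7, +3, -5, -1, -4, -5, -2, -4, +1, -3, -5
Step 2: Count signs: positive = 2, negative = 11.
Step 3: Under H0: P(positive) = 0.5, so the number of positives S ~ Bin(13, 0.5).
Step 4: Two-sided exact p-value = sum of Bin(13,0.5) probabilities at or below the observed probability = 0.022461.
Step 5: alpha = 0.05. reject H0.

n_eff = 13, pos = 2, neg = 11, p = 0.022461, reject H0.


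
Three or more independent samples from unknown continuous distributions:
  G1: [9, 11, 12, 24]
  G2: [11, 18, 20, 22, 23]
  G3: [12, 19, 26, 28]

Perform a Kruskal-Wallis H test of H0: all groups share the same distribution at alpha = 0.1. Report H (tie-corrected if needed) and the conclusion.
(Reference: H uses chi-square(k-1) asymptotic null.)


Step 1: Combine all N = 13 observations and assign midranks.
sorted (value, group, rank): (9,G1,1), (11,G1,2.5), (11,G2,2.5), (12,G1,4.5), (12,G3,4.5), (18,G2,6), (19,G3,7), (20,G2,8), (22,G2,9), (23,G2,10), (24,G1,11), (26,G3,12), (28,G3,13)
Step 2: Sum ranks within each group.
R_1 = 19 (n_1 = 4)
R_2 = 35.5 (n_2 = 5)
R_3 = 36.5 (n_3 = 4)
Step 3: H = 12/(N(N+1)) * sum(R_i^2/n_i) - 3(N+1)
     = 12/(13*14) * (19^2/4 + 35.5^2/5 + 36.5^2/4) - 3*14
     = 0.065934 * 675.362 - 42
     = 2.529396.
Step 4: Ties present; correction factor C = 1 - 12/(13^3 - 13) = 0.994505. Corrected H = 2.529396 / 0.994505 = 2.543370.
Step 5: Under H0, H ~ chi^2(2); p-value = 0.280359.
Step 6: alpha = 0.1. fail to reject H0.

H = 2.5434, df = 2, p = 0.280359, fail to reject H0.


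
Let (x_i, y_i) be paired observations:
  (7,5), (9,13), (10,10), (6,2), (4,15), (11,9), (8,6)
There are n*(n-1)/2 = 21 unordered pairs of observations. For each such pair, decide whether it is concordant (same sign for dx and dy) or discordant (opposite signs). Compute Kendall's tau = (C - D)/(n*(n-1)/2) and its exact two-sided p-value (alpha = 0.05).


Step 1: Enumerate the 21 unordered pairs (i,j) with i<j and classify each by sign(x_j-x_i) * sign(y_j-y_i).
  (1,2):dx=+2,dy=+8->C; (1,3):dx=+3,dy=+5->C; (1,4):dx=-1,dy=-3->C; (1,5):dx=-3,dy=+10->D
  (1,6):dx=+4,dy=+4->C; (1,7):dx=+1,dy=+1->C; (2,3):dx=+1,dy=-3->D; (2,4):dx=-3,dy=-11->C
  (2,5):dx=-5,dy=+2->D; (2,6):dx=+2,dy=-4->D; (2,7):dx=-1,dy=-7->C; (3,4):dx=-4,dy=-8->C
  (3,5):dx=-6,dy=+5->D; (3,6):dx=+1,dy=-1->D; (3,7):dx=-2,dy=-4->C; (4,5):dx=-2,dy=+13->D
  (4,6):dx=+5,dy=+7->C; (4,7):dx=+2,dy=+4->C; (5,6):dx=+7,dy=-6->D; (5,7):dx=+4,dy=-9->D
  (6,7):dx=-3,dy=-3->C
Step 2: C = 12, D = 9, total pairs = 21.
Step 3: tau = (C - D)/(n(n-1)/2) = (12 - 9)/21 = 0.142857.
Step 4: Exact two-sided p-value (enumerate n! = 5040 permutations of y under H0): p = 0.772619.
Step 5: alpha = 0.05. fail to reject H0.

tau_b = 0.1429 (C=12, D=9), p = 0.772619, fail to reject H0.


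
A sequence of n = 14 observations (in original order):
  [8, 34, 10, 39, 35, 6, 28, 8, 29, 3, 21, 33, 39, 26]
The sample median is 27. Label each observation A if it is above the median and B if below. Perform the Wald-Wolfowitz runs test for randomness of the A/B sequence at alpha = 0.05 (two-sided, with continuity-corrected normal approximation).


Step 1: Compute median = 27; label A = above, B = below.
Labels in order: BABAABABABBAAB  (n_A = 7, n_B = 7)
Step 2: Count runs R = 11.
Step 3: Under H0 (random ordering), E[R] = 2*n_A*n_B/(n_A+n_B) + 1 = 2*7*7/14 + 1 = 8.0000.
        Var[R] = 2*n_A*n_B*(2*n_A*n_B - n_A - n_B) / ((n_A+n_B)^2 * (n_A+n_B-1)) = 8232/2548 = 3.2308.
        SD[R] = 1.7974.
Step 4: Continuity-corrected z = (R - 0.5 - E[R]) / SD[R] = (11 - 0.5 - 8.0000) / 1.7974 = 1.3909.
Step 5: Two-sided p-value via normal approximation = 2*(1 - Phi(|z|)) = 0.164264.
Step 6: alpha = 0.05. fail to reject H0.

R = 11, z = 1.3909, p = 0.164264, fail to reject H0.


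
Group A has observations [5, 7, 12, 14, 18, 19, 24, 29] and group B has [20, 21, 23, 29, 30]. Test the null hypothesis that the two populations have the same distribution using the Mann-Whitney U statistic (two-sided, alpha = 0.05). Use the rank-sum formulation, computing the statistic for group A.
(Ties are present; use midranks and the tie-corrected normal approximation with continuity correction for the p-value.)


Step 1: Combine and sort all 13 observations; assign midranks.
sorted (value, group): (5,X), (7,X), (12,X), (14,X), (18,X), (19,X), (20,Y), (21,Y), (23,Y), (24,X), (29,X), (29,Y), (30,Y)
ranks: 5->1, 7->2, 12->3, 14->4, 18->5, 19->6, 20->7, 21->8, 23->9, 24->10, 29->11.5, 29->11.5, 30->13
Step 2: Rank sum for X: R1 = 1 + 2 + 3 + 4 + 5 + 6 + 10 + 11.5 = 42.5.
Step 3: U_X = R1 - n1(n1+1)/2 = 42.5 - 8*9/2 = 42.5 - 36 = 6.5.
       U_Y = n1*n2 - U_X = 40 - 6.5 = 33.5.
Step 4: Ties are present, so use the tie-corrected normal approximation (with continuity correction) for the p-value.
Step 5: p-value = 0.056699; compare to alpha = 0.05. fail to reject H0.

U_X = 6.5, p = 0.056699, fail to reject H0 at alpha = 0.05.


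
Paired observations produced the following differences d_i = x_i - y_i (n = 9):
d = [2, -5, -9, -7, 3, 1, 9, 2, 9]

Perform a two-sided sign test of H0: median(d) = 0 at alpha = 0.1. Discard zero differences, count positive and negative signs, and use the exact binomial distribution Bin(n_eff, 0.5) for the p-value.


Step 1: Discard zero differences. Original n = 9; n_eff = number of nonzero differences = 9.
Nonzero differences (with sign): +2, -5, -9, -7, +3, +1, +9, +2, +9
Step 2: Count signs: positive = 6, negative = 3.
Step 3: Under H0: P(positive) = 0.5, so the number of positives S ~ Bin(9, 0.5).
Step 4: Two-sided exact p-value = sum of Bin(9,0.5) probabilities at or below the observed probability = 0.507812.
Step 5: alpha = 0.1. fail to reject H0.

n_eff = 9, pos = 6, neg = 3, p = 0.507812, fail to reject H0.


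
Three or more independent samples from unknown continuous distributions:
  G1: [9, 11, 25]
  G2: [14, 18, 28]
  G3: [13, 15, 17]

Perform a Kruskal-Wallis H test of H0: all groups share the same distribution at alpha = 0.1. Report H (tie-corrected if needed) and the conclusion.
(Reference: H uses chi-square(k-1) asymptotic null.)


Step 1: Combine all N = 9 observations and assign midranks.
sorted (value, group, rank): (9,G1,1), (11,G1,2), (13,G3,3), (14,G2,4), (15,G3,5), (17,G3,6), (18,G2,7), (25,G1,8), (28,G2,9)
Step 2: Sum ranks within each group.
R_1 = 11 (n_1 = 3)
R_2 = 20 (n_2 = 3)
R_3 = 14 (n_3 = 3)
Step 3: H = 12/(N(N+1)) * sum(R_i^2/n_i) - 3(N+1)
     = 12/(9*10) * (11^2/3 + 20^2/3 + 14^2/3) - 3*10
     = 0.133333 * 239 - 30
     = 1.866667.
Step 4: No ties, so H is used without correction.
Step 5: Under H0, H ~ chi^2(2); p-value = 0.393241.
Step 6: alpha = 0.1. fail to reject H0.

H = 1.8667, df = 2, p = 0.393241, fail to reject H0.


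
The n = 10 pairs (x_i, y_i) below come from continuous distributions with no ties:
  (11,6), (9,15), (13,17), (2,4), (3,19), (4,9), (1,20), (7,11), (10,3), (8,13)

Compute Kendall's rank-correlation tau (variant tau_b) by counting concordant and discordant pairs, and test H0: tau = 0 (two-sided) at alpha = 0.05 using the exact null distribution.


Step 1: Enumerate the 45 unordered pairs (i,j) with i<j and classify each by sign(x_j-x_i) * sign(y_j-y_i).
  (1,2):dx=-2,dy=+9->D; (1,3):dx=+2,dy=+11->C; (1,4):dx=-9,dy=-2->C; (1,5):dx=-8,dy=+13->D
  (1,6):dx=-7,dy=+3->D; (1,7):dx=-10,dy=+14->D; (1,8):dx=-4,dy=+5->D; (1,9):dx=-1,dy=-3->C
  (1,10):dx=-3,dy=+7->D; (2,3):dx=+4,dy=+2->C; (2,4):dx=-7,dy=-11->C; (2,5):dx=-6,dy=+4->D
  (2,6):dx=-5,dy=-6->C; (2,7):dx=-8,dy=+5->D; (2,8):dx=-2,dy=-4->C; (2,9):dx=+1,dy=-12->D
  (2,10):dx=-1,dy=-2->C; (3,4):dx=-11,dy=-13->C; (3,5):dx=-10,dy=+2->D; (3,6):dx=-9,dy=-8->C
  (3,7):dx=-12,dy=+3->D; (3,8):dx=-6,dy=-6->C; (3,9):dx=-3,dy=-14->C; (3,10):dx=-5,dy=-4->C
  (4,5):dx=+1,dy=+15->C; (4,6):dx=+2,dy=+5->C; (4,7):dx=-1,dy=+16->D; (4,8):dx=+5,dy=+7->C
  (4,9):dx=+8,dy=-1->D; (4,10):dx=+6,dy=+9->C; (5,6):dx=+1,dy=-10->D; (5,7):dx=-2,dy=+1->D
  (5,8):dx=+4,dy=-8->D; (5,9):dx=+7,dy=-16->D; (5,10):dx=+5,dy=-6->D; (6,7):dx=-3,dy=+11->D
  (6,8):dx=+3,dy=+2->C; (6,9):dx=+6,dy=-6->D; (6,10):dx=+4,dy=+4->C; (7,8):dx=+6,dy=-9->D
  (7,9):dx=+9,dy=-17->D; (7,10):dx=+7,dy=-7->D; (8,9):dx=+3,dy=-8->D; (8,10):dx=+1,dy=+2->C
  (9,10):dx=-2,dy=+10->D
Step 2: C = 20, D = 25, total pairs = 45.
Step 3: tau = (C - D)/(n(n-1)/2) = (20 - 25)/45 = -0.111111.
Step 4: Exact two-sided p-value (enumerate n! = 3628800 permutations of y under H0): p = 0.727490.
Step 5: alpha = 0.05. fail to reject H0.

tau_b = -0.1111 (C=20, D=25), p = 0.727490, fail to reject H0.


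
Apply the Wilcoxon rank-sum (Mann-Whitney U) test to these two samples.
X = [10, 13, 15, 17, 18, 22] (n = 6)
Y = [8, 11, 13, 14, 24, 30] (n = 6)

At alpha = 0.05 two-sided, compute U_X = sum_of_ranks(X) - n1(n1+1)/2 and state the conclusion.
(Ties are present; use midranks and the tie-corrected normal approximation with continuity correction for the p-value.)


Step 1: Combine and sort all 12 observations; assign midranks.
sorted (value, group): (8,Y), (10,X), (11,Y), (13,X), (13,Y), (14,Y), (15,X), (17,X), (18,X), (22,X), (24,Y), (30,Y)
ranks: 8->1, 10->2, 11->3, 13->4.5, 13->4.5, 14->6, 15->7, 17->8, 18->9, 22->10, 24->11, 30->12
Step 2: Rank sum for X: R1 = 2 + 4.5 + 7 + 8 + 9 + 10 = 40.5.
Step 3: U_X = R1 - n1(n1+1)/2 = 40.5 - 6*7/2 = 40.5 - 21 = 19.5.
       U_Y = n1*n2 - U_X = 36 - 19.5 = 16.5.
Step 4: Ties are present, so use the tie-corrected normal approximation (with continuity correction) for the p-value.
Step 5: p-value = 0.872559; compare to alpha = 0.05. fail to reject H0.

U_X = 19.5, p = 0.872559, fail to reject H0 at alpha = 0.05.


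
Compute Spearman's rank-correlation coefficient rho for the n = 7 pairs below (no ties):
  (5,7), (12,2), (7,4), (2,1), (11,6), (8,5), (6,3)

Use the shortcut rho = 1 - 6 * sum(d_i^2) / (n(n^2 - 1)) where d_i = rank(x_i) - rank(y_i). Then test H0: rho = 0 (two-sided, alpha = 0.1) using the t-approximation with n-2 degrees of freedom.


Step 1: Rank x and y separately (midranks; no ties here).
rank(x): 5->2, 12->7, 7->4, 2->1, 11->6, 8->5, 6->3
rank(y): 7->7, 2->2, 4->4, 1->1, 6->6, 5->5, 3->3
Step 2: d_i = R_x(i) - R_y(i); compute d_i^2.
  (2-7)^2=25, (7-2)^2=25, (4-4)^2=0, (1-1)^2=0, (6-6)^2=0, (5-5)^2=0, (3-3)^2=0
sum(d^2) = 50.
Step 3: rho = 1 - 6*50 / (7*(7^2 - 1)) = 1 - 300/336 = 0.107143.
Step 4: Under H0, t = rho * sqrt((n-2)/(1-rho^2)) = 0.2410 ~ t(5).
Step 5: Two-sided p-value from the t-distribution with 5 df = 0.819151.
Step 6: alpha = 0.1. fail to reject H0.

rho = 0.1071, p = 0.819151, fail to reject H0 at alpha = 0.1.


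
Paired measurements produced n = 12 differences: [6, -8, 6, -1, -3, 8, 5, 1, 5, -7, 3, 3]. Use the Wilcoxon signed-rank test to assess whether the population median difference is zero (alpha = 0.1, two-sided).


Step 1: Drop any zero differences (none here) and take |d_i|.
|d| = [6, 8, 6, 1, 3, 8, 5, 1, 5, 7, 3, 3]
Step 2: Midrank |d_i| (ties get averaged ranks).
ranks: |6|->8.5, |8|->11.5, |6|->8.5, |1|->1.5, |3|->4, |8|->11.5, |5|->6.5, |1|->1.5, |5|->6.5, |7|->10, |3|->4, |3|->4
Step 3: Attach original signs; sum ranks with positive sign and with negative sign.
W+ = 8.5 + 8.5 + 11.5 + 6.5 + 1.5 + 6.5 + 4 + 4 = 51
W- = 11.5 + 1.5 + 4 + 10 = 27
(Check: W+ + W- = 78 should equal n(n+1)/2 = 78.)
Step 4: Test statistic W = min(W+, W-) = 27.
Step 5: Ties in |d|, so use the tie-corrected normal approximation.
        E[W] = n(n+1)/4 = 12*13/4 = 39.
        Tie groups: |d|=1 (t=2), |d|=3 (t=3), |d|=5 (t=2), |d|=6 (t=2), |d|=8 (t=2); sum(t^3 - t) = 48.
        Var[W] = n(n+1)(2n+1)/24 - sum(t^3-t)/48 = 3900/24 - 48/48 = 161.5.
        z = (W - E[W]) / sqrt(Var[W]) = (27 - 39) / 12.7083 = -0.9443.
        Two-sided p = 2*Phi(z) = 0.345033.
Step 6: alpha = 0.1. fail to reject H0.

W+ = 51, W- = 27, W = min = 27, p = 0.345033, fail to reject H0.


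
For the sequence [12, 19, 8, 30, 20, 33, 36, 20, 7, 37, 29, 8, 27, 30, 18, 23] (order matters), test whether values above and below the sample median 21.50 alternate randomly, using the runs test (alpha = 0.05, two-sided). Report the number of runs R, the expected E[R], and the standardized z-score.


Step 1: Compute median = 21.50; label A = above, B = below.
Labels in order: BBBABAABBAABAABA  (n_A = 8, n_B = 8)
Step 2: Count runs R = 10.
Step 3: Under H0 (random ordering), E[R] = 2*n_A*n_B/(n_A+n_B) + 1 = 2*8*8/16 + 1 = 9.0000.
        Var[R] = 2*n_A*n_B*(2*n_A*n_B - n_A - n_B) / ((n_A+n_B)^2 * (n_A+n_B-1)) = 14336/3840 = 3.7333.
        SD[R] = 1.9322.
Step 4: Continuity-corrected z = (R - 0.5 - E[R]) / SD[R] = (10 - 0.5 - 9.0000) / 1.9322 = 0.2588.
Step 5: Two-sided p-value via normal approximation = 2*(1 - Phi(|z|)) = 0.795809.
Step 6: alpha = 0.05. fail to reject H0.

R = 10, z = 0.2588, p = 0.795809, fail to reject H0.


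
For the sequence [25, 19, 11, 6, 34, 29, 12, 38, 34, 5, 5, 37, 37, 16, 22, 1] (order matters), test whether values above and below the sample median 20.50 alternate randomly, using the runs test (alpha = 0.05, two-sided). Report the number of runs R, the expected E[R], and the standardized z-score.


Step 1: Compute median = 20.50; label A = above, B = below.
Labels in order: ABBBAABAABBAABAB  (n_A = 8, n_B = 8)
Step 2: Count runs R = 10.
Step 3: Under H0 (random ordering), E[R] = 2*n_A*n_B/(n_A+n_B) + 1 = 2*8*8/16 + 1 = 9.0000.
        Var[R] = 2*n_A*n_B*(2*n_A*n_B - n_A - n_B) / ((n_A+n_B)^2 * (n_A+n_B-1)) = 14336/3840 = 3.7333.
        SD[R] = 1.9322.
Step 4: Continuity-corrected z = (R - 0.5 - E[R]) / SD[R] = (10 - 0.5 - 9.0000) / 1.9322 = 0.2588.
Step 5: Two-sided p-value via normal approximation = 2*(1 - Phi(|z|)) = 0.795809.
Step 6: alpha = 0.05. fail to reject H0.

R = 10, z = 0.2588, p = 0.795809, fail to reject H0.


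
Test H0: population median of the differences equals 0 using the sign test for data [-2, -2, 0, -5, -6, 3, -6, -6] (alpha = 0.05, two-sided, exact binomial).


Step 1: Discard zero differences. Original n = 8; n_eff = number of nonzero differences = 7.
Nonzero differences (with sign): -2, -2, -5, -6, +3, -6, -6
Step 2: Count signs: positive = 1, negative = 6.
Step 3: Under H0: P(positive) = 0.5, so the number of positives S ~ Bin(7, 0.5).
Step 4: Two-sided exact p-value = sum of Bin(7,0.5) probabilities at or below the observed probability = 0.125000.
Step 5: alpha = 0.05. fail to reject H0.

n_eff = 7, pos = 1, neg = 6, p = 0.125000, fail to reject H0.


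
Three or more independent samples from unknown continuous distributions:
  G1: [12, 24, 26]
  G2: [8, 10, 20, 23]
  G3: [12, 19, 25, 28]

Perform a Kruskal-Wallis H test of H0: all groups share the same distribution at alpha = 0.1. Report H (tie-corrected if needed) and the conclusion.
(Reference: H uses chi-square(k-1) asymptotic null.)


Step 1: Combine all N = 11 observations and assign midranks.
sorted (value, group, rank): (8,G2,1), (10,G2,2), (12,G1,3.5), (12,G3,3.5), (19,G3,5), (20,G2,6), (23,G2,7), (24,G1,8), (25,G3,9), (26,G1,10), (28,G3,11)
Step 2: Sum ranks within each group.
R_1 = 21.5 (n_1 = 3)
R_2 = 16 (n_2 = 4)
R_3 = 28.5 (n_3 = 4)
Step 3: H = 12/(N(N+1)) * sum(R_i^2/n_i) - 3(N+1)
     = 12/(11*12) * (21.5^2/3 + 16^2/4 + 28.5^2/4) - 3*12
     = 0.090909 * 421.146 - 36
     = 2.285985.
Step 4: Ties present; correction factor C = 1 - 6/(11^3 - 11) = 0.995455. Corrected H = 2.285985 / 0.995455 = 2.296423.
Step 5: Under H0, H ~ chi^2(2); p-value = 0.317204.
Step 6: alpha = 0.1. fail to reject H0.

H = 2.2964, df = 2, p = 0.317204, fail to reject H0.


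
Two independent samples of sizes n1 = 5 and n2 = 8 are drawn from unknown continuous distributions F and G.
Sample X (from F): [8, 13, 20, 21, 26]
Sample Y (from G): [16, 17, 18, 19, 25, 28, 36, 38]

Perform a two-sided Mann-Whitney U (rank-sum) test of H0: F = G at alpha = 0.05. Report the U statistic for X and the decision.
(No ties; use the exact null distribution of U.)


Step 1: Combine and sort all 13 observations; assign midranks.
sorted (value, group): (8,X), (13,X), (16,Y), (17,Y), (18,Y), (19,Y), (20,X), (21,X), (25,Y), (26,X), (28,Y), (36,Y), (38,Y)
ranks: 8->1, 13->2, 16->3, 17->4, 18->5, 19->6, 20->7, 21->8, 25->9, 26->10, 28->11, 36->12, 38->13
Step 2: Rank sum for X: R1 = 1 + 2 + 7 + 8 + 10 = 28.
Step 3: U_X = R1 - n1(n1+1)/2 = 28 - 5*6/2 = 28 - 15 = 13.
       U_Y = n1*n2 - U_X = 40 - 13 = 27.
Step 4: No ties, so the exact null distribution of U (based on enumerating the C(13,5) = 1287 equally likely rank assignments) gives the two-sided p-value.
Step 5: p-value = 0.354312; compare to alpha = 0.05. fail to reject H0.

U_X = 13, p = 0.354312, fail to reject H0 at alpha = 0.05.


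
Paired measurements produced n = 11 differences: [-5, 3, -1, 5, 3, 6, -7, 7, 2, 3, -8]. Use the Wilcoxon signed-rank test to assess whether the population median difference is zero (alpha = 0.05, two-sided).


Step 1: Drop any zero differences (none here) and take |d_i|.
|d| = [5, 3, 1, 5, 3, 6, 7, 7, 2, 3, 8]
Step 2: Midrank |d_i| (ties get averaged ranks).
ranks: |5|->6.5, |3|->4, |1|->1, |5|->6.5, |3|->4, |6|->8, |7|->9.5, |7|->9.5, |2|->2, |3|->4, |8|->11
Step 3: Attach original signs; sum ranks with positive sign and with negative sign.
W+ = 4 + 6.5 + 4 + 8 + 9.5 + 2 + 4 = 38
W- = 6.5 + 1 + 9.5 + 11 = 28
(Check: W+ + W- = 66 should equal n(n+1)/2 = 66.)
Step 4: Test statistic W = min(W+, W-) = 28.
Step 5: Ties in |d|, so use the tie-corrected normal approximation.
        E[W] = n(n+1)/4 = 11*12/4 = 33.
        Tie groups: |d|=3 (t=3), |d|=5 (t=2), |d|=7 (t=2); sum(t^3 - t) = 36.
        Var[W] = n(n+1)(2n+1)/24 - sum(t^3-t)/48 = 3036/24 - 36/48 = 125.75.
        z = (W - E[W]) / sqrt(Var[W]) = (28 - 33) / 11.2138 = -0.4459.
        Two-sided p = 2*Phi(z) = 0.655685.
Step 6: alpha = 0.05. fail to reject H0.

W+ = 38, W- = 28, W = min = 28, p = 0.655685, fail to reject H0.


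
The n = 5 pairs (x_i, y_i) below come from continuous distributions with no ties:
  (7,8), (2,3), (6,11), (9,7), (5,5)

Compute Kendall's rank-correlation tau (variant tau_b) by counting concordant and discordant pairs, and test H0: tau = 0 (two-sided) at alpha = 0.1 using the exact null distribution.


Step 1: Enumerate the 10 unordered pairs (i,j) with i<j and classify each by sign(x_j-x_i) * sign(y_j-y_i).
  (1,2):dx=-5,dy=-5->C; (1,3):dx=-1,dy=+3->D; (1,4):dx=+2,dy=-1->D; (1,5):dx=-2,dy=-3->C
  (2,3):dx=+4,dy=+8->C; (2,4):dx=+7,dy=+4->C; (2,5):dx=+3,dy=+2->C; (3,4):dx=+3,dy=-4->D
  (3,5):dx=-1,dy=-6->C; (4,5):dx=-4,dy=-2->C
Step 2: C = 7, D = 3, total pairs = 10.
Step 3: tau = (C - D)/(n(n-1)/2) = (7 - 3)/10 = 0.400000.
Step 4: Exact two-sided p-value (enumerate n! = 120 permutations of y under H0): p = 0.483333.
Step 5: alpha = 0.1. fail to reject H0.

tau_b = 0.4000 (C=7, D=3), p = 0.483333, fail to reject H0.


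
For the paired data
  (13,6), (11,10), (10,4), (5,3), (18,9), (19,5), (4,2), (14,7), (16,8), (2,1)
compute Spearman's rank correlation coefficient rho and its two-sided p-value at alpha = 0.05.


Step 1: Rank x and y separately (midranks; no ties here).
rank(x): 13->6, 11->5, 10->4, 5->3, 18->9, 19->10, 4->2, 14->7, 16->8, 2->1
rank(y): 6->6, 10->10, 4->4, 3->3, 9->9, 5->5, 2->2, 7->7, 8->8, 1->1
Step 2: d_i = R_x(i) - R_y(i); compute d_i^2.
  (6-6)^2=0, (5-10)^2=25, (4-4)^2=0, (3-3)^2=0, (9-9)^2=0, (10-5)^2=25, (2-2)^2=0, (7-7)^2=0, (8-8)^2=0, (1-1)^2=0
sum(d^2) = 50.
Step 3: rho = 1 - 6*50 / (10*(10^2 - 1)) = 1 - 300/990 = 0.696970.
Step 4: Under H0, t = rho * sqrt((n-2)/(1-rho^2)) = 2.7490 ~ t(8).
Step 5: Two-sided p-value from the t-distribution with 8 df = 0.025097.
Step 6: alpha = 0.05. reject H0.

rho = 0.6970, p = 0.025097, reject H0 at alpha = 0.05.


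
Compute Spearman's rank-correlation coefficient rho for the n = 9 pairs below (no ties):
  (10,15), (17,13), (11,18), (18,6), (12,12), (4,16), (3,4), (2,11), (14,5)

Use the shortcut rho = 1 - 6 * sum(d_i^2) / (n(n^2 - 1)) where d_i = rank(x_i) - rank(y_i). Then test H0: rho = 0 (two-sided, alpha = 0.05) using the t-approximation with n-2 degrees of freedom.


Step 1: Rank x and y separately (midranks; no ties here).
rank(x): 10->4, 17->8, 11->5, 18->9, 12->6, 4->3, 3->2, 2->1, 14->7
rank(y): 15->7, 13->6, 18->9, 6->3, 12->5, 16->8, 4->1, 11->4, 5->2
Step 2: d_i = R_x(i) - R_y(i); compute d_i^2.
  (4-7)^2=9, (8-6)^2=4, (5-9)^2=16, (9-3)^2=36, (6-5)^2=1, (3-8)^2=25, (2-1)^2=1, (1-4)^2=9, (7-2)^2=25
sum(d^2) = 126.
Step 3: rho = 1 - 6*126 / (9*(9^2 - 1)) = 1 - 756/720 = -0.050000.
Step 4: Under H0, t = rho * sqrt((n-2)/(1-rho^2)) = -0.1325 ~ t(7).
Step 5: Two-sided p-value from the t-distribution with 7 df = 0.898353.
Step 6: alpha = 0.05. fail to reject H0.

rho = -0.0500, p = 0.898353, fail to reject H0 at alpha = 0.05.


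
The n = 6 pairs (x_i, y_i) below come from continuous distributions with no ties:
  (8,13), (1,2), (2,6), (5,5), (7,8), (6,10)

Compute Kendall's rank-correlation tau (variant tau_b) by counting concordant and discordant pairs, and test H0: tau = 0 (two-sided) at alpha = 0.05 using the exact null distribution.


Step 1: Enumerate the 15 unordered pairs (i,j) with i<j and classify each by sign(x_j-x_i) * sign(y_j-y_i).
  (1,2):dx=-7,dy=-11->C; (1,3):dx=-6,dy=-7->C; (1,4):dx=-3,dy=-8->C; (1,5):dx=-1,dy=-5->C
  (1,6):dx=-2,dy=-3->C; (2,3):dx=+1,dy=+4->C; (2,4):dx=+4,dy=+3->C; (2,5):dx=+6,dy=+6->C
  (2,6):dx=+5,dy=+8->C; (3,4):dx=+3,dy=-1->D; (3,5):dx=+5,dy=+2->C; (3,6):dx=+4,dy=+4->C
  (4,5):dx=+2,dy=+3->C; (4,6):dx=+1,dy=+5->C; (5,6):dx=-1,dy=+2->D
Step 2: C = 13, D = 2, total pairs = 15.
Step 3: tau = (C - D)/(n(n-1)/2) = (13 - 2)/15 = 0.733333.
Step 4: Exact two-sided p-value (enumerate n! = 720 permutations of y under H0): p = 0.055556.
Step 5: alpha = 0.05. fail to reject H0.

tau_b = 0.7333 (C=13, D=2), p = 0.055556, fail to reject H0.


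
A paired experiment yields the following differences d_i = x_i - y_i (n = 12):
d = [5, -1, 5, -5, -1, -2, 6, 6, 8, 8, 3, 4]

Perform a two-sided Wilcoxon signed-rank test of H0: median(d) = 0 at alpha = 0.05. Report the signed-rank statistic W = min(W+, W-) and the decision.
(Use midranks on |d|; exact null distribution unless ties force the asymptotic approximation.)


Step 1: Drop any zero differences (none here) and take |d_i|.
|d| = [5, 1, 5, 5, 1, 2, 6, 6, 8, 8, 3, 4]
Step 2: Midrank |d_i| (ties get averaged ranks).
ranks: |5|->7, |1|->1.5, |5|->7, |5|->7, |1|->1.5, |2|->3, |6|->9.5, |6|->9.5, |8|->11.5, |8|->11.5, |3|->4, |4|->5
Step 3: Attach original signs; sum ranks with positive sign and with negative sign.
W+ = 7 + 7 + 9.5 + 9.5 + 11.5 + 11.5 + 4 + 5 = 65
W- = 1.5 + 7 + 1.5 + 3 = 13
(Check: W+ + W- = 78 should equal n(n+1)/2 = 78.)
Step 4: Test statistic W = min(W+, W-) = 13.
Step 5: Ties in |d|, so use the tie-corrected normal approximation.
        E[W] = n(n+1)/4 = 12*13/4 = 39.
        Tie groups: |d|=1 (t=2), |d|=5 (t=3), |d|=6 (t=2), |d|=8 (t=2); sum(t^3 - t) = 42.
        Var[W] = n(n+1)(2n+1)/24 - sum(t^3-t)/48 = 3900/24 - 42/48 = 161.625.
        z = (W - E[W]) / sqrt(Var[W]) = (13 - 39) / 12.7132 = -2.0451.
        Two-sided p = 2*Phi(z) = 0.040843.
Step 6: alpha = 0.05. reject H0.

W+ = 65, W- = 13, W = min = 13, p = 0.040843, reject H0.


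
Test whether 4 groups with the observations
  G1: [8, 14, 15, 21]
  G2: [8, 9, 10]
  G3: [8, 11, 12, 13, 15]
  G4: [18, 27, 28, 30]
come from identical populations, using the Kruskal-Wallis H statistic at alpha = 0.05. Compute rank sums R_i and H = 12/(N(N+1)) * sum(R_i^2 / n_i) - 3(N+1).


Step 1: Combine all N = 16 observations and assign midranks.
sorted (value, group, rank): (8,G1,2), (8,G2,2), (8,G3,2), (9,G2,4), (10,G2,5), (11,G3,6), (12,G3,7), (13,G3,8), (14,G1,9), (15,G1,10.5), (15,G3,10.5), (18,G4,12), (21,G1,13), (27,G4,14), (28,G4,15), (30,G4,16)
Step 2: Sum ranks within each group.
R_1 = 34.5 (n_1 = 4)
R_2 = 11 (n_2 = 3)
R_3 = 33.5 (n_3 = 5)
R_4 = 57 (n_4 = 4)
Step 3: H = 12/(N(N+1)) * sum(R_i^2/n_i) - 3(N+1)
     = 12/(16*17) * (34.5^2/4 + 11^2/3 + 33.5^2/5 + 57^2/4) - 3*17
     = 0.044118 * 1374.6 - 51
     = 9.643934.
Step 4: Ties present; correction factor C = 1 - 30/(16^3 - 16) = 0.992647. Corrected H = 9.643934 / 0.992647 = 9.715370.
Step 5: Under H0, H ~ chi^2(3); p-value = 0.021147.
Step 6: alpha = 0.05. reject H0.

H = 9.7154, df = 3, p = 0.021147, reject H0.


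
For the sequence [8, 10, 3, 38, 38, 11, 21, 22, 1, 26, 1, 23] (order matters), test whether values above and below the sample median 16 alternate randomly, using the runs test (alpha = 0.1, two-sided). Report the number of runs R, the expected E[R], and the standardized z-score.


Step 1: Compute median = 16; label A = above, B = below.
Labels in order: BBBAABAABABA  (n_A = 6, n_B = 6)
Step 2: Count runs R = 8.
Step 3: Under H0 (random ordering), E[R] = 2*n_A*n_B/(n_A+n_B) + 1 = 2*6*6/12 + 1 = 7.0000.
        Var[R] = 2*n_A*n_B*(2*n_A*n_B - n_A - n_B) / ((n_A+n_B)^2 * (n_A+n_B-1)) = 4320/1584 = 2.7273.
        SD[R] = 1.6514.
Step 4: Continuity-corrected z = (R - 0.5 - E[R]) / SD[R] = (8 - 0.5 - 7.0000) / 1.6514 = 0.3028.
Step 5: Two-sided p-value via normal approximation = 2*(1 - Phi(|z|)) = 0.762069.
Step 6: alpha = 0.1. fail to reject H0.

R = 8, z = 0.3028, p = 0.762069, fail to reject H0.


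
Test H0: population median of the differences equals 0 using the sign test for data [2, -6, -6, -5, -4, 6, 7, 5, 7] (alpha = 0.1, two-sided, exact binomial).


Step 1: Discard zero differences. Original n = 9; n_eff = number of nonzero differences = 9.
Nonzero differences (with sign): +2, -6, -6, -5, -4, +6, +7, +5, +7
Step 2: Count signs: positive = 5, negative = 4.
Step 3: Under H0: P(positive) = 0.5, so the number of positives S ~ Bin(9, 0.5).
Step 4: Two-sided exact p-value = sum of Bin(9,0.5) probabilities at or below the observed probability = 1.000000.
Step 5: alpha = 0.1. fail to reject H0.

n_eff = 9, pos = 5, neg = 4, p = 1.000000, fail to reject H0.


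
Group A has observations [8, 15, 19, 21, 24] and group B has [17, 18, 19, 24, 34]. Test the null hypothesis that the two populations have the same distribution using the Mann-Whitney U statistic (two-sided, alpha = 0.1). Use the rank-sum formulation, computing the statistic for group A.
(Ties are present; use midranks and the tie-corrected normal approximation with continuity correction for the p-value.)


Step 1: Combine and sort all 10 observations; assign midranks.
sorted (value, group): (8,X), (15,X), (17,Y), (18,Y), (19,X), (19,Y), (21,X), (24,X), (24,Y), (34,Y)
ranks: 8->1, 15->2, 17->3, 18->4, 19->5.5, 19->5.5, 21->7, 24->8.5, 24->8.5, 34->10
Step 2: Rank sum for X: R1 = 1 + 2 + 5.5 + 7 + 8.5 = 24.
Step 3: U_X = R1 - n1(n1+1)/2 = 24 - 5*6/2 = 24 - 15 = 9.
       U_Y = n1*n2 - U_X = 25 - 9 = 16.
Step 4: Ties are present, so use the tie-corrected normal approximation (with continuity correction) for the p-value.
Step 5: p-value = 0.528359; compare to alpha = 0.1. fail to reject H0.

U_X = 9, p = 0.528359, fail to reject H0 at alpha = 0.1.


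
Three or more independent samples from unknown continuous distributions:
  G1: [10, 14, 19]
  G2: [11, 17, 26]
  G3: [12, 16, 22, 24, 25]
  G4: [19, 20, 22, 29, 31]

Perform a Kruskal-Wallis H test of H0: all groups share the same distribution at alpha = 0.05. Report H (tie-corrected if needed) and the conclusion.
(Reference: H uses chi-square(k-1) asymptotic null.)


Step 1: Combine all N = 16 observations and assign midranks.
sorted (value, group, rank): (10,G1,1), (11,G2,2), (12,G3,3), (14,G1,4), (16,G3,5), (17,G2,6), (19,G1,7.5), (19,G4,7.5), (20,G4,9), (22,G3,10.5), (22,G4,10.5), (24,G3,12), (25,G3,13), (26,G2,14), (29,G4,15), (31,G4,16)
Step 2: Sum ranks within each group.
R_1 = 12.5 (n_1 = 3)
R_2 = 22 (n_2 = 3)
R_3 = 43.5 (n_3 = 5)
R_4 = 58 (n_4 = 5)
Step 3: H = 12/(N(N+1)) * sum(R_i^2/n_i) - 3(N+1)
     = 12/(16*17) * (12.5^2/3 + 22^2/3 + 43.5^2/5 + 58^2/5) - 3*17
     = 0.044118 * 1264.67 - 51
     = 4.794118.
Step 4: Ties present; correction factor C = 1 - 12/(16^3 - 16) = 0.997059. Corrected H = 4.794118 / 0.997059 = 4.808260.
Step 5: Under H0, H ~ chi^2(3); p-value = 0.186388.
Step 6: alpha = 0.05. fail to reject H0.

H = 4.8083, df = 3, p = 0.186388, fail to reject H0.


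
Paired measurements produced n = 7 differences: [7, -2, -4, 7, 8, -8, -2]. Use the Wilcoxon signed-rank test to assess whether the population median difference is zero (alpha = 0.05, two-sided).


Step 1: Drop any zero differences (none here) and take |d_i|.
|d| = [7, 2, 4, 7, 8, 8, 2]
Step 2: Midrank |d_i| (ties get averaged ranks).
ranks: |7|->4.5, |2|->1.5, |4|->3, |7|->4.5, |8|->6.5, |8|->6.5, |2|->1.5
Step 3: Attach original signs; sum ranks with positive sign and with negative sign.
W+ = 4.5 + 4.5 + 6.5 = 15.5
W- = 1.5 + 3 + 6.5 + 1.5 = 12.5
(Check: W+ + W- = 28 should equal n(n+1)/2 = 28.)
Step 4: Test statistic W = min(W+, W-) = 12.5.
Step 5: Ties in |d|, so use the tie-corrected normal approximation.
        E[W] = n(n+1)/4 = 7*8/4 = 14.
        Tie groups: |d|=2 (t=2), |d|=7 (t=2), |d|=8 (t=2); sum(t^3 - t) = 18.
        Var[W] = n(n+1)(2n+1)/24 - sum(t^3-t)/48 = 840/24 - 18/48 = 34.625.
        z = (W - E[W]) / sqrt(Var[W]) = (12.5 - 14) / 5.8843 = -0.2549.
        Two-sided p = 2*Phi(z) = 0.798788.
Step 6: alpha = 0.05. fail to reject H0.

W+ = 15.5, W- = 12.5, W = min = 12.5, p = 0.798788, fail to reject H0.


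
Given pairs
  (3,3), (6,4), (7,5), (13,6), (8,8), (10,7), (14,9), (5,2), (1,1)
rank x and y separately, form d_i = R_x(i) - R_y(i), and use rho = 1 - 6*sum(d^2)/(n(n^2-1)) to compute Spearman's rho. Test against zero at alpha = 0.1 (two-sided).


Step 1: Rank x and y separately (midranks; no ties here).
rank(x): 3->2, 6->4, 7->5, 13->8, 8->6, 10->7, 14->9, 5->3, 1->1
rank(y): 3->3, 4->4, 5->5, 6->6, 8->8, 7->7, 9->9, 2->2, 1->1
Step 2: d_i = R_x(i) - R_y(i); compute d_i^2.
  (2-3)^2=1, (4-4)^2=0, (5-5)^2=0, (8-6)^2=4, (6-8)^2=4, (7-7)^2=0, (9-9)^2=0, (3-2)^2=1, (1-1)^2=0
sum(d^2) = 10.
Step 3: rho = 1 - 6*10 / (9*(9^2 - 1)) = 1 - 60/720 = 0.916667.
Step 4: Under H0, t = rho * sqrt((n-2)/(1-rho^2)) = 6.0685 ~ t(7).
Step 5: Two-sided p-value from the t-distribution with 7 df = 0.000507.
Step 6: alpha = 0.1. reject H0.

rho = 0.9167, p = 0.000507, reject H0 at alpha = 0.1.


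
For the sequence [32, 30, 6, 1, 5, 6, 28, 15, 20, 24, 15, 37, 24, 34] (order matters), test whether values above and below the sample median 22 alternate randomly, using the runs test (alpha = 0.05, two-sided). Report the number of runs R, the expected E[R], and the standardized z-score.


Step 1: Compute median = 22; label A = above, B = below.
Labels in order: AABBBBABBABAAA  (n_A = 7, n_B = 7)
Step 2: Count runs R = 7.
Step 3: Under H0 (random ordering), E[R] = 2*n_A*n_B/(n_A+n_B) + 1 = 2*7*7/14 + 1 = 8.0000.
        Var[R] = 2*n_A*n_B*(2*n_A*n_B - n_A - n_B) / ((n_A+n_B)^2 * (n_A+n_B-1)) = 8232/2548 = 3.2308.
        SD[R] = 1.7974.
Step 4: Continuity-corrected z = (R + 0.5 - E[R]) / SD[R] = (7 + 0.5 - 8.0000) / 1.7974 = -0.2782.
Step 5: Two-sided p-value via normal approximation = 2*(1 - Phi(|z|)) = 0.780879.
Step 6: alpha = 0.05. fail to reject H0.

R = 7, z = -0.2782, p = 0.780879, fail to reject H0.


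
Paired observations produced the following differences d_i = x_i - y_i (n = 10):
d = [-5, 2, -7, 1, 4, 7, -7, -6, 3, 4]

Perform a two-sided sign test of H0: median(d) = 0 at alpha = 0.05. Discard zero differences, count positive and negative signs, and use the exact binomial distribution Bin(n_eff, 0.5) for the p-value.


Step 1: Discard zero differences. Original n = 10; n_eff = number of nonzero differences = 10.
Nonzero differences (with sign): -5, +2, -7, +1, +4, +7, -7, -6, +3, +4
Step 2: Count signs: positive = 6, negative = 4.
Step 3: Under H0: P(positive) = 0.5, so the number of positives S ~ Bin(10, 0.5).
Step 4: Two-sided exact p-value = sum of Bin(10,0.5) probabilities at or below the observed probability = 0.753906.
Step 5: alpha = 0.05. fail to reject H0.

n_eff = 10, pos = 6, neg = 4, p = 0.753906, fail to reject H0.


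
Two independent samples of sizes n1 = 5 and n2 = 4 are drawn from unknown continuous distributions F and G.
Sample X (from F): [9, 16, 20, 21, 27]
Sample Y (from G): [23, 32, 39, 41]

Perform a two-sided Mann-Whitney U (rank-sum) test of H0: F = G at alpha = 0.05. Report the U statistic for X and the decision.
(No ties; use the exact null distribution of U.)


Step 1: Combine and sort all 9 observations; assign midranks.
sorted (value, group): (9,X), (16,X), (20,X), (21,X), (23,Y), (27,X), (32,Y), (39,Y), (41,Y)
ranks: 9->1, 16->2, 20->3, 21->4, 23->5, 27->6, 32->7, 39->8, 41->9
Step 2: Rank sum for X: R1 = 1 + 2 + 3 + 4 + 6 = 16.
Step 3: U_X = R1 - n1(n1+1)/2 = 16 - 5*6/2 = 16 - 15 = 1.
       U_Y = n1*n2 - U_X = 20 - 1 = 19.
Step 4: No ties, so the exact null distribution of U (based on enumerating the C(9,5) = 126 equally likely rank assignments) gives the two-sided p-value.
Step 5: p-value = 0.031746; compare to alpha = 0.05. reject H0.

U_X = 1, p = 0.031746, reject H0 at alpha = 0.05.


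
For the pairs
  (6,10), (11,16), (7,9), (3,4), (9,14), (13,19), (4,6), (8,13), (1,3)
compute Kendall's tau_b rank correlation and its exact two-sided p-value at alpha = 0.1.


Step 1: Enumerate the 36 unordered pairs (i,j) with i<j and classify each by sign(x_j-x_i) * sign(y_j-y_i).
  (1,2):dx=+5,dy=+6->C; (1,3):dx=+1,dy=-1->D; (1,4):dx=-3,dy=-6->C; (1,5):dx=+3,dy=+4->C
  (1,6):dx=+7,dy=+9->C; (1,7):dx=-2,dy=-4->C; (1,8):dx=+2,dy=+3->C; (1,9):dx=-5,dy=-7->C
  (2,3):dx=-4,dy=-7->C; (2,4):dx=-8,dy=-12->C; (2,5):dx=-2,dy=-2->C; (2,6):dx=+2,dy=+3->C
  (2,7):dx=-7,dy=-10->C; (2,8):dx=-3,dy=-3->C; (2,9):dx=-10,dy=-13->C; (3,4):dx=-4,dy=-5->C
  (3,5):dx=+2,dy=+5->C; (3,6):dx=+6,dy=+10->C; (3,7):dx=-3,dy=-3->C; (3,8):dx=+1,dy=+4->C
  (3,9):dx=-6,dy=-6->C; (4,5):dx=+6,dy=+10->C; (4,6):dx=+10,dy=+15->C; (4,7):dx=+1,dy=+2->C
  (4,8):dx=+5,dy=+9->C; (4,9):dx=-2,dy=-1->C; (5,6):dx=+4,dy=+5->C; (5,7):dx=-5,dy=-8->C
  (5,8):dx=-1,dy=-1->C; (5,9):dx=-8,dy=-11->C; (6,7):dx=-9,dy=-13->C; (6,8):dx=-5,dy=-6->C
  (6,9):dx=-12,dy=-16->C; (7,8):dx=+4,dy=+7->C; (7,9):dx=-3,dy=-3->C; (8,9):dx=-7,dy=-10->C
Step 2: C = 35, D = 1, total pairs = 36.
Step 3: tau = (C - D)/(n(n-1)/2) = (35 - 1)/36 = 0.944444.
Step 4: Exact two-sided p-value (enumerate n! = 362880 permutations of y under H0): p = 0.000050.
Step 5: alpha = 0.1. reject H0.

tau_b = 0.9444 (C=35, D=1), p = 0.000050, reject H0.


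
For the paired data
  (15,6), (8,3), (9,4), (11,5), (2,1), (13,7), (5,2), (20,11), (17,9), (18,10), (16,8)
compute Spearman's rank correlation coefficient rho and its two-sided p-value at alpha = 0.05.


Step 1: Rank x and y separately (midranks; no ties here).
rank(x): 15->7, 8->3, 9->4, 11->5, 2->1, 13->6, 5->2, 20->11, 17->9, 18->10, 16->8
rank(y): 6->6, 3->3, 4->4, 5->5, 1->1, 7->7, 2->2, 11->11, 9->9, 10->10, 8->8
Step 2: d_i = R_x(i) - R_y(i); compute d_i^2.
  (7-6)^2=1, (3-3)^2=0, (4-4)^2=0, (5-5)^2=0, (1-1)^2=0, (6-7)^2=1, (2-2)^2=0, (11-11)^2=0, (9-9)^2=0, (10-10)^2=0, (8-8)^2=0
sum(d^2) = 2.
Step 3: rho = 1 - 6*2 / (11*(11^2 - 1)) = 1 - 12/1320 = 0.990909.
Step 4: Under H0, t = rho * sqrt((n-2)/(1-rho^2)) = 22.0966 ~ t(9).
Step 5: Two-sided p-value from the t-distribution with 9 df = 0.000000.
Step 6: alpha = 0.05. reject H0.

rho = 0.9909, p = 0.000000, reject H0 at alpha = 0.05.


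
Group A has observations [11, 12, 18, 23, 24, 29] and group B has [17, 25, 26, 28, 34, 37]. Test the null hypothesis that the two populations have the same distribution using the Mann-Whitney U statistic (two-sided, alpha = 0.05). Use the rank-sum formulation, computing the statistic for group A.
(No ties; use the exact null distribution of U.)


Step 1: Combine and sort all 12 observations; assign midranks.
sorted (value, group): (11,X), (12,X), (17,Y), (18,X), (23,X), (24,X), (25,Y), (26,Y), (28,Y), (29,X), (34,Y), (37,Y)
ranks: 11->1, 12->2, 17->3, 18->4, 23->5, 24->6, 25->7, 26->8, 28->9, 29->10, 34->11, 37->12
Step 2: Rank sum for X: R1 = 1 + 2 + 4 + 5 + 6 + 10 = 28.
Step 3: U_X = R1 - n1(n1+1)/2 = 28 - 6*7/2 = 28 - 21 = 7.
       U_Y = n1*n2 - U_X = 36 - 7 = 29.
Step 4: No ties, so the exact null distribution of U (based on enumerating the C(12,6) = 924 equally likely rank assignments) gives the two-sided p-value.
Step 5: p-value = 0.093074; compare to alpha = 0.05. fail to reject H0.

U_X = 7, p = 0.093074, fail to reject H0 at alpha = 0.05.


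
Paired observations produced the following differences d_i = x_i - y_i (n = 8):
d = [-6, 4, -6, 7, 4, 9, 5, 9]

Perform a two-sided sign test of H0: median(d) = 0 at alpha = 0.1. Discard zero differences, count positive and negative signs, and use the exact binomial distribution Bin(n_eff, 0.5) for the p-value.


Step 1: Discard zero differences. Original n = 8; n_eff = number of nonzero differences = 8.
Nonzero differences (with sign): -6, +4, -6, +7, +4, +9, +5, +9
Step 2: Count signs: positive = 6, negative = 2.
Step 3: Under H0: P(positive) = 0.5, so the number of positives S ~ Bin(8, 0.5).
Step 4: Two-sided exact p-value = sum of Bin(8,0.5) probabilities at or below the observed probability = 0.289062.
Step 5: alpha = 0.1. fail to reject H0.

n_eff = 8, pos = 6, neg = 2, p = 0.289062, fail to reject H0.


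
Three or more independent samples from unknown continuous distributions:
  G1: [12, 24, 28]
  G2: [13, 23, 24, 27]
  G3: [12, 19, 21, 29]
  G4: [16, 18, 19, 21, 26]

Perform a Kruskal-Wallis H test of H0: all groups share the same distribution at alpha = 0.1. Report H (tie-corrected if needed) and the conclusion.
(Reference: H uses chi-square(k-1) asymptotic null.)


Step 1: Combine all N = 16 observations and assign midranks.
sorted (value, group, rank): (12,G1,1.5), (12,G3,1.5), (13,G2,3), (16,G4,4), (18,G4,5), (19,G3,6.5), (19,G4,6.5), (21,G3,8.5), (21,G4,8.5), (23,G2,10), (24,G1,11.5), (24,G2,11.5), (26,G4,13), (27,G2,14), (28,G1,15), (29,G3,16)
Step 2: Sum ranks within each group.
R_1 = 28 (n_1 = 3)
R_2 = 38.5 (n_2 = 4)
R_3 = 32.5 (n_3 = 4)
R_4 = 37 (n_4 = 5)
Step 3: H = 12/(N(N+1)) * sum(R_i^2/n_i) - 3(N+1)
     = 12/(16*17) * (28^2/3 + 38.5^2/4 + 32.5^2/4 + 37^2/5) - 3*17
     = 0.044118 * 1169.76 - 51
     = 0.606985.
Step 4: Ties present; correction factor C = 1 - 24/(16^3 - 16) = 0.994118. Corrected H = 0.606985 / 0.994118 = 0.610577.
Step 5: Under H0, H ~ chi^2(3); p-value = 0.894007.
Step 6: alpha = 0.1. fail to reject H0.

H = 0.6106, df = 3, p = 0.894007, fail to reject H0.
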